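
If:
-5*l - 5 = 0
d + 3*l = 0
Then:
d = 3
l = -1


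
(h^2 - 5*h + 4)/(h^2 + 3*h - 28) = (h - 1)/(h + 7)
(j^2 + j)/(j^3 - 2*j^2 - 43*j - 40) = j/(j^2 - 3*j - 40)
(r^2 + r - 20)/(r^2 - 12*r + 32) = (r + 5)/(r - 8)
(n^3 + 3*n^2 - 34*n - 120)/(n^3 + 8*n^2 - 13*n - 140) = (n^2 - 2*n - 24)/(n^2 + 3*n - 28)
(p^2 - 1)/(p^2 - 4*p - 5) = (p - 1)/(p - 5)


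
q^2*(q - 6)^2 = q^4 - 12*q^3 + 36*q^2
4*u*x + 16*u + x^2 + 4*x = (4*u + x)*(x + 4)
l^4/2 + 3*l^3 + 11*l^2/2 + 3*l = l*(l/2 + 1)*(l + 1)*(l + 3)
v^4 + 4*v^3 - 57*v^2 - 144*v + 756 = (v - 6)*(v - 3)*(v + 6)*(v + 7)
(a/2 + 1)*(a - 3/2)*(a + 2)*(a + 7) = a^4/2 + 19*a^3/4 + 31*a^2/4 - 10*a - 21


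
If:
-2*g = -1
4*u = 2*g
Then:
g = 1/2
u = 1/4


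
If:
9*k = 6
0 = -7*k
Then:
No Solution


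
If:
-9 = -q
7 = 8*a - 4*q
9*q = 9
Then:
No Solution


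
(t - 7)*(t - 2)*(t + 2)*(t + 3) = t^4 - 4*t^3 - 25*t^2 + 16*t + 84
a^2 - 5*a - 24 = (a - 8)*(a + 3)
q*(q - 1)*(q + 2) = q^3 + q^2 - 2*q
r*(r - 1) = r^2 - r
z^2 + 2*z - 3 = (z - 1)*(z + 3)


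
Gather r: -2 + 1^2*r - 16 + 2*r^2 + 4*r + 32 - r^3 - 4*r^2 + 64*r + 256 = -r^3 - 2*r^2 + 69*r + 270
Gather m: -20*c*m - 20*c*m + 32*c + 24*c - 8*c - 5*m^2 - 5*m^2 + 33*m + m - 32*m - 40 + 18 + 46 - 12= 48*c - 10*m^2 + m*(2 - 40*c) + 12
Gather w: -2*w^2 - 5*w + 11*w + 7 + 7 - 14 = -2*w^2 + 6*w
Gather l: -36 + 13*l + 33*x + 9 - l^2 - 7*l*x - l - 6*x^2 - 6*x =-l^2 + l*(12 - 7*x) - 6*x^2 + 27*x - 27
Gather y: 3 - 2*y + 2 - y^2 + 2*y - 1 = 4 - y^2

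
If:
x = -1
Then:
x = -1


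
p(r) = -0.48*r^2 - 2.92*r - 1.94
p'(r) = -0.96*r - 2.92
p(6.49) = -41.11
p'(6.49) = -9.15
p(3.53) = -18.23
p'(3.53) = -6.31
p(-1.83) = 1.80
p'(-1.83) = -1.16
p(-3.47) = 2.41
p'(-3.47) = 0.41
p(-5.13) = 0.41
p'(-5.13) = 2.00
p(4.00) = -21.30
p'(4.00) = -6.76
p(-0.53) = -0.53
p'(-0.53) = -2.41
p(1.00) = -5.34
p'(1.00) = -3.88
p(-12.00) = -36.02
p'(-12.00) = 8.60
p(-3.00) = 2.50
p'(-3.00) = -0.04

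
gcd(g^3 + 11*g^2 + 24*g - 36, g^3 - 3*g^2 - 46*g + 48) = g^2 + 5*g - 6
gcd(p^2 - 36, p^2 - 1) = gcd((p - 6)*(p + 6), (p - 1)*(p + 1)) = 1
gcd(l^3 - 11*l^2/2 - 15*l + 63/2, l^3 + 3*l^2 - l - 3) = l + 3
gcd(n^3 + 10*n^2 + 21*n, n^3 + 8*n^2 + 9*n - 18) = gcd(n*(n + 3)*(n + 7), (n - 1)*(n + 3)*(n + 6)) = n + 3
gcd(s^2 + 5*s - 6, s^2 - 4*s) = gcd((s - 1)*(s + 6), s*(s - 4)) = 1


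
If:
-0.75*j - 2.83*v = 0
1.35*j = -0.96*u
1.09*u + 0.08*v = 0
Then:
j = 0.00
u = 0.00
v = 0.00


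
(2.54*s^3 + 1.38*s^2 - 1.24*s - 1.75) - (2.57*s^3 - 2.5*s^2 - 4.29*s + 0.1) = -0.0299999999999998*s^3 + 3.88*s^2 + 3.05*s - 1.85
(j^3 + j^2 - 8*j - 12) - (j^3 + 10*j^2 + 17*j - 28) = -9*j^2 - 25*j + 16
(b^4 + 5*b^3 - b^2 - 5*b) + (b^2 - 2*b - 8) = b^4 + 5*b^3 - 7*b - 8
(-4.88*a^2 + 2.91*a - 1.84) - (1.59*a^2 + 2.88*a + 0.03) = -6.47*a^2 + 0.0300000000000002*a - 1.87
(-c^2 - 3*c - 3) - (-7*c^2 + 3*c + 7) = 6*c^2 - 6*c - 10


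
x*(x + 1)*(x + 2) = x^3 + 3*x^2 + 2*x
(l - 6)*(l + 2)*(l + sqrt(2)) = l^3 - 4*l^2 + sqrt(2)*l^2 - 12*l - 4*sqrt(2)*l - 12*sqrt(2)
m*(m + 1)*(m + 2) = m^3 + 3*m^2 + 2*m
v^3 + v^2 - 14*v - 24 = (v - 4)*(v + 2)*(v + 3)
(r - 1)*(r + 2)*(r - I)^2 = r^4 + r^3 - 2*I*r^3 - 3*r^2 - 2*I*r^2 - r + 4*I*r + 2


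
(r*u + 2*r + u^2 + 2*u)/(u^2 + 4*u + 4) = (r + u)/(u + 2)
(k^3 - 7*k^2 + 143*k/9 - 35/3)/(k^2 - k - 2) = (-k^3 + 7*k^2 - 143*k/9 + 35/3)/(-k^2 + k + 2)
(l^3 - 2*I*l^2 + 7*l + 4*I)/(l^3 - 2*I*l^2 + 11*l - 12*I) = (l^2 + 2*I*l - 1)/(l^2 + 2*I*l + 3)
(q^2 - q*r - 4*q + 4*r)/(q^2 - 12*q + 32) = (q - r)/(q - 8)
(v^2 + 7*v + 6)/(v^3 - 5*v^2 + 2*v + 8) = (v + 6)/(v^2 - 6*v + 8)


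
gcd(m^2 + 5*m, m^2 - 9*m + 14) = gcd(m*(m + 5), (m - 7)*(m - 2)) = 1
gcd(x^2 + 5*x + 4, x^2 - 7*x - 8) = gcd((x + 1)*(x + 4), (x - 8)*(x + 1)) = x + 1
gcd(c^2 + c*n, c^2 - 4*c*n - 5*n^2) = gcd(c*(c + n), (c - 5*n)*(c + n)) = c + n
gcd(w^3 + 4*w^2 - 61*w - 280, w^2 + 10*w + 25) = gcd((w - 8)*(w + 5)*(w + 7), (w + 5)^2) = w + 5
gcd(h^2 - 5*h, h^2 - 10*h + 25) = h - 5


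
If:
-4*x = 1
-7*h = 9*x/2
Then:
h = 9/56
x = -1/4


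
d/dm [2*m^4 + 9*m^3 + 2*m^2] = m*(8*m^2 + 27*m + 4)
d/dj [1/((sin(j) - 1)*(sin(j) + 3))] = -2*(sin(j) + 1)*cos(j)/((sin(j) - 1)^2*(sin(j) + 3)^2)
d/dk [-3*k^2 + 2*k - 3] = 2 - 6*k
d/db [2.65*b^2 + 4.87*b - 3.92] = 5.3*b + 4.87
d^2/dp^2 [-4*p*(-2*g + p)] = -8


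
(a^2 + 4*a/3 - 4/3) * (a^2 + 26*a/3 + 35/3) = a^4 + 10*a^3 + 197*a^2/9 + 4*a - 140/9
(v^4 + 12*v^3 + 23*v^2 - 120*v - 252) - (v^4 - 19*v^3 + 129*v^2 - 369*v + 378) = 31*v^3 - 106*v^2 + 249*v - 630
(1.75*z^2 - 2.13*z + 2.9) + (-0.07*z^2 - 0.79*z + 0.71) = 1.68*z^2 - 2.92*z + 3.61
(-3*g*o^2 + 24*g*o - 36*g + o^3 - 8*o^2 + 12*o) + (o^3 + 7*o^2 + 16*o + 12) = -3*g*o^2 + 24*g*o - 36*g + 2*o^3 - o^2 + 28*o + 12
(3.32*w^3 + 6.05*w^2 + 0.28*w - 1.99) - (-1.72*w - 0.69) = 3.32*w^3 + 6.05*w^2 + 2.0*w - 1.3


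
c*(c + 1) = c^2 + c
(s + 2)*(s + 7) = s^2 + 9*s + 14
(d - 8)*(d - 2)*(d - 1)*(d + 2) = d^4 - 9*d^3 + 4*d^2 + 36*d - 32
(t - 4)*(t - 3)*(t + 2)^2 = t^4 - 3*t^3 - 12*t^2 + 20*t + 48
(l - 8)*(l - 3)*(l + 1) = l^3 - 10*l^2 + 13*l + 24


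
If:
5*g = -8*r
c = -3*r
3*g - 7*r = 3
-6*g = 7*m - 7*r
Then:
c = 45/59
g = 24/59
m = -249/413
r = -15/59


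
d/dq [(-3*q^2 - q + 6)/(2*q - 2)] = (-3*q^2 + 6*q - 5)/(2*(q^2 - 2*q + 1))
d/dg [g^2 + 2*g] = 2*g + 2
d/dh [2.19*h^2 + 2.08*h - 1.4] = 4.38*h + 2.08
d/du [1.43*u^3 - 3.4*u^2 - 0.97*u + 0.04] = 4.29*u^2 - 6.8*u - 0.97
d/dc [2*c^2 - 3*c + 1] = 4*c - 3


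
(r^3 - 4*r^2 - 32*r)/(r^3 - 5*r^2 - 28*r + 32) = r/(r - 1)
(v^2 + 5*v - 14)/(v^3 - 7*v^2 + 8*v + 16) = (v^2 + 5*v - 14)/(v^3 - 7*v^2 + 8*v + 16)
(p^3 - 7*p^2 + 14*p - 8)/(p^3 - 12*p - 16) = (p^2 - 3*p + 2)/(p^2 + 4*p + 4)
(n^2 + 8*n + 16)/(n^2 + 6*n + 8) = (n + 4)/(n + 2)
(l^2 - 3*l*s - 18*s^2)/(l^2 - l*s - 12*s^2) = (-l + 6*s)/(-l + 4*s)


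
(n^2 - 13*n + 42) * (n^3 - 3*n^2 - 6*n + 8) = n^5 - 16*n^4 + 75*n^3 - 40*n^2 - 356*n + 336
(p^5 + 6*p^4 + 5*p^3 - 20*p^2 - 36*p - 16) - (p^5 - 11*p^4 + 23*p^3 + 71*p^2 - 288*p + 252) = 17*p^4 - 18*p^3 - 91*p^2 + 252*p - 268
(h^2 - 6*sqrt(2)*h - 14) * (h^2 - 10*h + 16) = h^4 - 10*h^3 - 6*sqrt(2)*h^3 + 2*h^2 + 60*sqrt(2)*h^2 - 96*sqrt(2)*h + 140*h - 224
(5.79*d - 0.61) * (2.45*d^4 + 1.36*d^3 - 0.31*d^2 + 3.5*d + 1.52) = 14.1855*d^5 + 6.3799*d^4 - 2.6245*d^3 + 20.4541*d^2 + 6.6658*d - 0.9272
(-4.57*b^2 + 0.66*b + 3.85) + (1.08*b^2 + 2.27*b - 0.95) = -3.49*b^2 + 2.93*b + 2.9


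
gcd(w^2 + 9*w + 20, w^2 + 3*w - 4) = w + 4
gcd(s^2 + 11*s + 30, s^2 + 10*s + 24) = s + 6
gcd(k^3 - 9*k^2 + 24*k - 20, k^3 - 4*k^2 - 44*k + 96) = k - 2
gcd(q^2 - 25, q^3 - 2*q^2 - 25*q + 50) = q^2 - 25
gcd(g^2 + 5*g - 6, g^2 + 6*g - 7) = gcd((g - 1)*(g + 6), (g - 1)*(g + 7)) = g - 1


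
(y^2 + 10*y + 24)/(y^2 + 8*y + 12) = (y + 4)/(y + 2)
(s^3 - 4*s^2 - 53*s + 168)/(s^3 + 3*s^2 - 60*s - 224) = (s - 3)/(s + 4)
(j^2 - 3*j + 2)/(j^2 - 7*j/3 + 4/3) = 3*(j - 2)/(3*j - 4)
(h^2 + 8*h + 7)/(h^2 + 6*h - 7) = (h + 1)/(h - 1)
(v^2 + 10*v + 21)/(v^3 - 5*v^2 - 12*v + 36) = (v + 7)/(v^2 - 8*v + 12)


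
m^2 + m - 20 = (m - 4)*(m + 5)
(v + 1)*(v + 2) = v^2 + 3*v + 2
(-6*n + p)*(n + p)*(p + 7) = -6*n^2*p - 42*n^2 - 5*n*p^2 - 35*n*p + p^3 + 7*p^2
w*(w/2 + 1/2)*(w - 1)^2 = w^4/2 - w^3/2 - w^2/2 + w/2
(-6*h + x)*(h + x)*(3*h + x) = -18*h^3 - 21*h^2*x - 2*h*x^2 + x^3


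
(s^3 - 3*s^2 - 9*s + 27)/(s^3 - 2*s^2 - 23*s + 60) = (s^2 - 9)/(s^2 + s - 20)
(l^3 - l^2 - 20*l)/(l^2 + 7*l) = (l^2 - l - 20)/(l + 7)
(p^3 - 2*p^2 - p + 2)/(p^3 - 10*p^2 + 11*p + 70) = (p^3 - 2*p^2 - p + 2)/(p^3 - 10*p^2 + 11*p + 70)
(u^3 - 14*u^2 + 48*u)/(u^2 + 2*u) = (u^2 - 14*u + 48)/(u + 2)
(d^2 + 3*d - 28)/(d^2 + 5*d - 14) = (d - 4)/(d - 2)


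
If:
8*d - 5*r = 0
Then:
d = 5*r/8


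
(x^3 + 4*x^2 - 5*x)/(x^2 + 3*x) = (x^2 + 4*x - 5)/(x + 3)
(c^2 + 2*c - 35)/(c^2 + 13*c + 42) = (c - 5)/(c + 6)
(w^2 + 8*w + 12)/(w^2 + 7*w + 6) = (w + 2)/(w + 1)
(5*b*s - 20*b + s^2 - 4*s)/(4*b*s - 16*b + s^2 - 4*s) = (5*b + s)/(4*b + s)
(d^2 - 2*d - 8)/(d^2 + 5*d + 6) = (d - 4)/(d + 3)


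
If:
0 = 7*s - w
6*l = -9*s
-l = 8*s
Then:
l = 0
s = 0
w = 0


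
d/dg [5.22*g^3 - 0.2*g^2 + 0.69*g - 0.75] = 15.66*g^2 - 0.4*g + 0.69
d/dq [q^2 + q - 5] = 2*q + 1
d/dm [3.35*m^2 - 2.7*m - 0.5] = 6.7*m - 2.7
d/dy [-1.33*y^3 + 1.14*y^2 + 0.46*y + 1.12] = -3.99*y^2 + 2.28*y + 0.46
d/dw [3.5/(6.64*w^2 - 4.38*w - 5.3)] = (15.33 - 46.48*w)/(-6.64*w^2 + 4.38*w + 5.3)^2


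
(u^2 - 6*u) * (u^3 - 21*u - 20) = u^5 - 6*u^4 - 21*u^3 + 106*u^2 + 120*u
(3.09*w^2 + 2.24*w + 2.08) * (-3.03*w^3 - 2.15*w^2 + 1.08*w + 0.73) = -9.3627*w^5 - 13.4307*w^4 - 7.7812*w^3 + 0.202900000000001*w^2 + 3.8816*w + 1.5184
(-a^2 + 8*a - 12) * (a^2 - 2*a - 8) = -a^4 + 10*a^3 - 20*a^2 - 40*a + 96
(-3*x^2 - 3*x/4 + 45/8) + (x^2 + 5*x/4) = -2*x^2 + x/2 + 45/8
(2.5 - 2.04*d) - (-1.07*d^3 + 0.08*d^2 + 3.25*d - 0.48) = 1.07*d^3 - 0.08*d^2 - 5.29*d + 2.98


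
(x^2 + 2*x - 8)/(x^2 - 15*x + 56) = (x^2 + 2*x - 8)/(x^2 - 15*x + 56)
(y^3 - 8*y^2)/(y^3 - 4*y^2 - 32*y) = y/(y + 4)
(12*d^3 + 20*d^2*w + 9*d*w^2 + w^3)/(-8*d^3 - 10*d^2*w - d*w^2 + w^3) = (6*d + w)/(-4*d + w)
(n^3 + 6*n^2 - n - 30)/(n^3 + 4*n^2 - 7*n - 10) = (n + 3)/(n + 1)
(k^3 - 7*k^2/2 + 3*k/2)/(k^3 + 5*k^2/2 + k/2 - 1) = k*(k - 3)/(k^2 + 3*k + 2)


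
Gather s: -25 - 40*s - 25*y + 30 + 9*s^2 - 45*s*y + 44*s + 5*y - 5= 9*s^2 + s*(4 - 45*y) - 20*y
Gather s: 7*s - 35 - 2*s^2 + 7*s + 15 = -2*s^2 + 14*s - 20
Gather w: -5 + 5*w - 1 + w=6*w - 6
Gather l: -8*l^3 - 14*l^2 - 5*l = -8*l^3 - 14*l^2 - 5*l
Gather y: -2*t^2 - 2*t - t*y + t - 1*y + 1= -2*t^2 - t + y*(-t - 1) + 1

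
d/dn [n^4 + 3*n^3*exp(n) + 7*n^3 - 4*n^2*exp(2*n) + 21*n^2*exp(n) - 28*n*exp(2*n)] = 3*n^3*exp(n) + 4*n^3 - 8*n^2*exp(2*n) + 30*n^2*exp(n) + 21*n^2 - 64*n*exp(2*n) + 42*n*exp(n) - 28*exp(2*n)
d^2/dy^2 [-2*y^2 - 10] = -4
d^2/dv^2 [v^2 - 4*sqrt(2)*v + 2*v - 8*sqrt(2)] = 2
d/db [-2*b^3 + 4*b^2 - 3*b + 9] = -6*b^2 + 8*b - 3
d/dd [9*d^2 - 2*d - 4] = 18*d - 2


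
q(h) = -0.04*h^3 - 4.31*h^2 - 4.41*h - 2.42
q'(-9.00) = 63.45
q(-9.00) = -282.68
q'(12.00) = -125.13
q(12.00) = -745.10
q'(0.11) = -5.36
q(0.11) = -2.96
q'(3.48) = -35.86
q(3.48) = -71.65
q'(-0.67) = 1.31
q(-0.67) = -1.39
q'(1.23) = -15.19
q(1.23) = -14.44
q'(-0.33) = -1.58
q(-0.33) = -1.43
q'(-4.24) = 29.98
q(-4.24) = -58.16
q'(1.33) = -16.09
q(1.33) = -16.00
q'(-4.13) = 29.14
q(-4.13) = -54.90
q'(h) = -0.12*h^2 - 8.62*h - 4.41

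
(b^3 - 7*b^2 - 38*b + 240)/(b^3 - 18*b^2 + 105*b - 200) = (b + 6)/(b - 5)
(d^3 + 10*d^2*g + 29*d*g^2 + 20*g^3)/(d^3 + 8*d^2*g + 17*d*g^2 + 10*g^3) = (d + 4*g)/(d + 2*g)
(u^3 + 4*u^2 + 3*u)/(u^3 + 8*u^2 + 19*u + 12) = u/(u + 4)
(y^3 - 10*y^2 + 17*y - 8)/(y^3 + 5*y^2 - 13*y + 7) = (y - 8)/(y + 7)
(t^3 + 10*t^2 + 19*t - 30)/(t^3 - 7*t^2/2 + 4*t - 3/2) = 2*(t^2 + 11*t + 30)/(2*t^2 - 5*t + 3)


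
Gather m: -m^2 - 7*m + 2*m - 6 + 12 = -m^2 - 5*m + 6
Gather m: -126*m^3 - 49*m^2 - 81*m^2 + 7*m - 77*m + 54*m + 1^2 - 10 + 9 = -126*m^3 - 130*m^2 - 16*m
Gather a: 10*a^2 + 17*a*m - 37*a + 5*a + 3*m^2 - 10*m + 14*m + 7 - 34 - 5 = 10*a^2 + a*(17*m - 32) + 3*m^2 + 4*m - 32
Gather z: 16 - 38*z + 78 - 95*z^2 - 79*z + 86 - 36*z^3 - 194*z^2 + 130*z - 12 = -36*z^3 - 289*z^2 + 13*z + 168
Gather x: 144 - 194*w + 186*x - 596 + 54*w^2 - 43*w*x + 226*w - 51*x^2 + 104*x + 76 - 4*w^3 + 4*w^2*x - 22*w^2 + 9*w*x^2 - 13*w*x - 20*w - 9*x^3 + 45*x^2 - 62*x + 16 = -4*w^3 + 32*w^2 + 12*w - 9*x^3 + x^2*(9*w - 6) + x*(4*w^2 - 56*w + 228) - 360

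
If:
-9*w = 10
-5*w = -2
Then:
No Solution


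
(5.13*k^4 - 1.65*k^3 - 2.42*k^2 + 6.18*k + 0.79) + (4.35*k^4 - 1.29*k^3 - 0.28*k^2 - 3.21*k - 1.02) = 9.48*k^4 - 2.94*k^3 - 2.7*k^2 + 2.97*k - 0.23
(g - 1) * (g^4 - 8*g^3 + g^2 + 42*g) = g^5 - 9*g^4 + 9*g^3 + 41*g^2 - 42*g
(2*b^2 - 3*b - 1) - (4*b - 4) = 2*b^2 - 7*b + 3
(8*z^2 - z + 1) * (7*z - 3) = 56*z^3 - 31*z^2 + 10*z - 3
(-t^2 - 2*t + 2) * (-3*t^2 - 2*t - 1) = 3*t^4 + 8*t^3 - t^2 - 2*t - 2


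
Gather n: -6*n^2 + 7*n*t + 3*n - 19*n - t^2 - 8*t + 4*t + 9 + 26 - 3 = -6*n^2 + n*(7*t - 16) - t^2 - 4*t + 32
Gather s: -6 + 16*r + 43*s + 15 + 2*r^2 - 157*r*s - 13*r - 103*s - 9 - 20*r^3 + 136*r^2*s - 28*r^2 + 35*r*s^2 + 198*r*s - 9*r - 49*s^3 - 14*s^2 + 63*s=-20*r^3 - 26*r^2 - 6*r - 49*s^3 + s^2*(35*r - 14) + s*(136*r^2 + 41*r + 3)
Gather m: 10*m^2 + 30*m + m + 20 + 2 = 10*m^2 + 31*m + 22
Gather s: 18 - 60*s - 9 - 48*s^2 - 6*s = -48*s^2 - 66*s + 9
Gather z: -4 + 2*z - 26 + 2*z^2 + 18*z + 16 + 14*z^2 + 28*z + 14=16*z^2 + 48*z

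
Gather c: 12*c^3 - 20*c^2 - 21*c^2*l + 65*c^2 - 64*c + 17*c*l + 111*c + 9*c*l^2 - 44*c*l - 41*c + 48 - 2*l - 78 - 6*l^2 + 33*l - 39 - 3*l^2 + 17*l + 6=12*c^3 + c^2*(45 - 21*l) + c*(9*l^2 - 27*l + 6) - 9*l^2 + 48*l - 63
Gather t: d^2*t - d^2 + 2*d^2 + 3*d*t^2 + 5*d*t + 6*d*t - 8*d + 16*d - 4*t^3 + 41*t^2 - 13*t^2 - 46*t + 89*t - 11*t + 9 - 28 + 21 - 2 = d^2 + 8*d - 4*t^3 + t^2*(3*d + 28) + t*(d^2 + 11*d + 32)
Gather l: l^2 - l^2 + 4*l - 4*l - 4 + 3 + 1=0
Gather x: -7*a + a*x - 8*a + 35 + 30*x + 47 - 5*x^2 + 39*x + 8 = -15*a - 5*x^2 + x*(a + 69) + 90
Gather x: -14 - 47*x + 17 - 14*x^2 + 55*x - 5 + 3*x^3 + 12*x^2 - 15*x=3*x^3 - 2*x^2 - 7*x - 2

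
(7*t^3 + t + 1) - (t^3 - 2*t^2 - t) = 6*t^3 + 2*t^2 + 2*t + 1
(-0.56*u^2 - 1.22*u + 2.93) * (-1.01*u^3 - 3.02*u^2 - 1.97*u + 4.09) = 0.5656*u^5 + 2.9234*u^4 + 1.8283*u^3 - 8.7356*u^2 - 10.7619*u + 11.9837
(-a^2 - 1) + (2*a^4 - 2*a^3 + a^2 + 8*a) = 2*a^4 - 2*a^3 + 8*a - 1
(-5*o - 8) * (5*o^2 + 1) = -25*o^3 - 40*o^2 - 5*o - 8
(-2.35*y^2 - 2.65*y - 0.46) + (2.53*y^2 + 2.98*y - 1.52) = 0.18*y^2 + 0.33*y - 1.98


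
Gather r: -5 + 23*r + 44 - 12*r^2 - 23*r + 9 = 48 - 12*r^2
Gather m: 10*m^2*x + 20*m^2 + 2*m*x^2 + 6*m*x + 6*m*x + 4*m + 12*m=m^2*(10*x + 20) + m*(2*x^2 + 12*x + 16)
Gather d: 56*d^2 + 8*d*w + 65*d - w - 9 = 56*d^2 + d*(8*w + 65) - w - 9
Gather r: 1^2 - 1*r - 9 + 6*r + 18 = 5*r + 10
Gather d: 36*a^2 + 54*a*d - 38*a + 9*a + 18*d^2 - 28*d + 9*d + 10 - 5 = 36*a^2 - 29*a + 18*d^2 + d*(54*a - 19) + 5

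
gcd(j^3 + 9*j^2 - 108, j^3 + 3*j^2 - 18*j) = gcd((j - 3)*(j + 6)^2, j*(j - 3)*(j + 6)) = j^2 + 3*j - 18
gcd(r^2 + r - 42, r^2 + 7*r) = r + 7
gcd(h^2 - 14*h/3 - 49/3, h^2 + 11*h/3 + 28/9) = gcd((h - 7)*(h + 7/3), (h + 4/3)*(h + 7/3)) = h + 7/3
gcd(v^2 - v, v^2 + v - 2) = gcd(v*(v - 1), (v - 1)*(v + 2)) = v - 1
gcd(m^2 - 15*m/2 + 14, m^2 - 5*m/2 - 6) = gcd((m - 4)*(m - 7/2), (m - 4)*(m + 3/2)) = m - 4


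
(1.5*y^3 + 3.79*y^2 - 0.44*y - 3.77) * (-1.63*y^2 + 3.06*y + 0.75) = -2.445*y^5 - 1.5877*y^4 + 13.4396*y^3 + 7.6412*y^2 - 11.8662*y - 2.8275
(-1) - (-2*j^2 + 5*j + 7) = 2*j^2 - 5*j - 8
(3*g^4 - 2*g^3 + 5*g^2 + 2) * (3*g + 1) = 9*g^5 - 3*g^4 + 13*g^3 + 5*g^2 + 6*g + 2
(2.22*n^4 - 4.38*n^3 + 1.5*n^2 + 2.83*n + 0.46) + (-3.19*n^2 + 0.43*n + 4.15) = 2.22*n^4 - 4.38*n^3 - 1.69*n^2 + 3.26*n + 4.61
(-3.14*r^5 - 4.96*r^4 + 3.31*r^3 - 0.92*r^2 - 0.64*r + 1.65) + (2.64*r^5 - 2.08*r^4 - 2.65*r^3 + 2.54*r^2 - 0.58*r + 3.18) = -0.5*r^5 - 7.04*r^4 + 0.66*r^3 + 1.62*r^2 - 1.22*r + 4.83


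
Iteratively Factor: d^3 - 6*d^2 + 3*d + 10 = (d + 1)*(d^2 - 7*d + 10) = (d - 2)*(d + 1)*(d - 5)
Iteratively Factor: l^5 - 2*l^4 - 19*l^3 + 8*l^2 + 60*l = (l - 2)*(l^4 - 19*l^2 - 30*l) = l*(l - 2)*(l^3 - 19*l - 30) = l*(l - 2)*(l + 2)*(l^2 - 2*l - 15) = l*(l - 2)*(l + 2)*(l + 3)*(l - 5)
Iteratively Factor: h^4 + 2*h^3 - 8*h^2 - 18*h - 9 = (h + 1)*(h^3 + h^2 - 9*h - 9) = (h - 3)*(h + 1)*(h^2 + 4*h + 3) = (h - 3)*(h + 1)^2*(h + 3)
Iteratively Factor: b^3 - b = (b - 1)*(b^2 + b) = (b - 1)*(b + 1)*(b)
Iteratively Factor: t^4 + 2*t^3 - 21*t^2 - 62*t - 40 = (t + 4)*(t^3 - 2*t^2 - 13*t - 10) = (t + 1)*(t + 4)*(t^2 - 3*t - 10) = (t + 1)*(t + 2)*(t + 4)*(t - 5)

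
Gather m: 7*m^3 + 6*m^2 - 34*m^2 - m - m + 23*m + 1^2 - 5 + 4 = 7*m^3 - 28*m^2 + 21*m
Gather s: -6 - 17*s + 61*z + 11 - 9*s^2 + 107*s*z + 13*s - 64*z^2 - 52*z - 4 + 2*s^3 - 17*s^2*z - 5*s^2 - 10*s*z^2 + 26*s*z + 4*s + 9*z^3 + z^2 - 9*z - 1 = 2*s^3 + s^2*(-17*z - 14) + s*(-10*z^2 + 133*z) + 9*z^3 - 63*z^2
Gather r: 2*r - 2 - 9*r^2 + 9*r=-9*r^2 + 11*r - 2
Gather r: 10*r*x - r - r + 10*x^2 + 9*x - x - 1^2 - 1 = r*(10*x - 2) + 10*x^2 + 8*x - 2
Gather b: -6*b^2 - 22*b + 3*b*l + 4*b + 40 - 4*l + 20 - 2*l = -6*b^2 + b*(3*l - 18) - 6*l + 60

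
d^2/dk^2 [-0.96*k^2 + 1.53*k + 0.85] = -1.92000000000000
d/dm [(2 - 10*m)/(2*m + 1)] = -14/(2*m + 1)^2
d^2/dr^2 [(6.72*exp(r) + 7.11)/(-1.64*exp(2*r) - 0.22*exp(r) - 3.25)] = (-18.074112*exp(4*r) - 74.067648*exp(3*r) + 207.209736*exp(2*r) + 156.045876*exp(r) - 65.89635)*exp(r)/(4.410944*exp(6*r) + 1.775136*exp(5*r) + 26.461728*exp(4*r) + 7.046248*exp(3*r) + 52.4394*exp(2*r) + 6.97125*exp(r) + 34.328125)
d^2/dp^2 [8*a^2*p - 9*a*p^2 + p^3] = -18*a + 6*p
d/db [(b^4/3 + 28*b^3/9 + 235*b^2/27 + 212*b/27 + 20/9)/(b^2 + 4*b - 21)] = 2*(9*b^5 + 96*b^4 - 42*b^3 - 2282*b^2 - 4995*b - 2346)/(27*(b^4 + 8*b^3 - 26*b^2 - 168*b + 441))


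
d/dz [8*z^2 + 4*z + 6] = 16*z + 4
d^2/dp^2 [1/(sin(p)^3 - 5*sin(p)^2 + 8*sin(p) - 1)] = (-9*sin(p)^6 + 55*sin(p)^5 - 104*sin(p)^4 + 31*sin(p)^3 + 154*sin(p)^2 - 242*sin(p) + 118)/(sin(p)^3 - 5*sin(p)^2 + 8*sin(p) - 1)^3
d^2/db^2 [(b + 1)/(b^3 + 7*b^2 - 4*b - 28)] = 2*((b + 1)*(3*b^2 + 14*b - 4)^2 + (-3*b^2 - 14*b - (b + 1)*(3*b + 7) + 4)*(b^3 + 7*b^2 - 4*b - 28))/(b^3 + 7*b^2 - 4*b - 28)^3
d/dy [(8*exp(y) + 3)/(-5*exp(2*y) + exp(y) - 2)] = ((8*exp(y) + 3)*(10*exp(y) - 1) - 40*exp(2*y) + 8*exp(y) - 16)*exp(y)/(5*exp(2*y) - exp(y) + 2)^2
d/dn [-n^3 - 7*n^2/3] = n*(-9*n - 14)/3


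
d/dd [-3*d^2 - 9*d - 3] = -6*d - 9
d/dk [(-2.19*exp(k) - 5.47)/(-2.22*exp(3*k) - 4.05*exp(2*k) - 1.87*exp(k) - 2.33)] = (-(2.19*exp(k) + 5.47)*(6.66*exp(2*k) + 8.1*exp(k) + 1.87) + 4.8618*exp(3*k) + 8.8695*exp(2*k) + 4.0953*exp(k) + 5.1027)*exp(k)/(2.22*exp(3*k) + 4.05*exp(2*k) + 1.87*exp(k) + 2.33)^2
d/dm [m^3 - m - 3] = 3*m^2 - 1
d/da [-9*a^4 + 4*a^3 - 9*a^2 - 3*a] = -36*a^3 + 12*a^2 - 18*a - 3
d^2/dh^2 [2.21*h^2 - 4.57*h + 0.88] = 4.42000000000000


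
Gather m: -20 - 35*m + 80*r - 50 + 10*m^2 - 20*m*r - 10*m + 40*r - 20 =10*m^2 + m*(-20*r - 45) + 120*r - 90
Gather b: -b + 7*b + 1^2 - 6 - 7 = 6*b - 12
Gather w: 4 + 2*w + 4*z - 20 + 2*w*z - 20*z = w*(2*z + 2) - 16*z - 16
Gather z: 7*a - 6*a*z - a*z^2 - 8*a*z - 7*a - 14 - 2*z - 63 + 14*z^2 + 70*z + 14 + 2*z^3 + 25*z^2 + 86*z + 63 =2*z^3 + z^2*(39 - a) + z*(154 - 14*a)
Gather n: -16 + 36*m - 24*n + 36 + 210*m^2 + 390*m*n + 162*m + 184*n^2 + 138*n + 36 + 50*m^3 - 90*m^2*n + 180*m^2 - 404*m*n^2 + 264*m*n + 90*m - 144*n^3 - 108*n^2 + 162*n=50*m^3 + 390*m^2 + 288*m - 144*n^3 + n^2*(76 - 404*m) + n*(-90*m^2 + 654*m + 276) + 56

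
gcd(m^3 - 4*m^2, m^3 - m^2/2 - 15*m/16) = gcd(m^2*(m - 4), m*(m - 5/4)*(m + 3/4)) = m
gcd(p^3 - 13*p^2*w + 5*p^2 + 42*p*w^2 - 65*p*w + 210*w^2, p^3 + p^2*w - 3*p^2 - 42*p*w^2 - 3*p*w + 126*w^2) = p - 6*w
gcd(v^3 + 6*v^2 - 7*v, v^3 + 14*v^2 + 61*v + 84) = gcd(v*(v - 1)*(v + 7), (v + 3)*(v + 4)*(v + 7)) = v + 7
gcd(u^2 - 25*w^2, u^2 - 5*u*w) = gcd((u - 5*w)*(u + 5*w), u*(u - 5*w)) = u - 5*w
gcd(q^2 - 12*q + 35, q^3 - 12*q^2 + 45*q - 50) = q - 5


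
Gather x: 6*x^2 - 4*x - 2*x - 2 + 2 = 6*x^2 - 6*x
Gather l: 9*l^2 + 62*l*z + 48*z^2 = 9*l^2 + 62*l*z + 48*z^2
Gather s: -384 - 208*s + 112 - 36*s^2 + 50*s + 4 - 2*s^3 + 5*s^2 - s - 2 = -2*s^3 - 31*s^2 - 159*s - 270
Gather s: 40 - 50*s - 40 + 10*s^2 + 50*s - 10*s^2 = 0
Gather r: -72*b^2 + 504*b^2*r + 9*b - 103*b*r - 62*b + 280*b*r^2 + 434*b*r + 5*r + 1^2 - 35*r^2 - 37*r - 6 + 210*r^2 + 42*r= -72*b^2 - 53*b + r^2*(280*b + 175) + r*(504*b^2 + 331*b + 10) - 5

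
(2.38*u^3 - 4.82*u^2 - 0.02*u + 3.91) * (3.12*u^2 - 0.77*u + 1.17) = 7.4256*u^5 - 16.871*u^4 + 6.4336*u^3 + 6.5752*u^2 - 3.0341*u + 4.5747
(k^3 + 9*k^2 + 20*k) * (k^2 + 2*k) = k^5 + 11*k^4 + 38*k^3 + 40*k^2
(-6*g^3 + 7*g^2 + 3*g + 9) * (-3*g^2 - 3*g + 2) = 18*g^5 - 3*g^4 - 42*g^3 - 22*g^2 - 21*g + 18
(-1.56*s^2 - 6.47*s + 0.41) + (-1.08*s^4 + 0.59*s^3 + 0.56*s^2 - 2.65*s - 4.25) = -1.08*s^4 + 0.59*s^3 - 1.0*s^2 - 9.12*s - 3.84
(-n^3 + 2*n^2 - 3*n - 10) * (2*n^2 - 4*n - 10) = -2*n^5 + 8*n^4 - 4*n^3 - 28*n^2 + 70*n + 100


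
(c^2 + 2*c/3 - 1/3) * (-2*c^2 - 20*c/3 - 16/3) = -2*c^4 - 8*c^3 - 82*c^2/9 - 4*c/3 + 16/9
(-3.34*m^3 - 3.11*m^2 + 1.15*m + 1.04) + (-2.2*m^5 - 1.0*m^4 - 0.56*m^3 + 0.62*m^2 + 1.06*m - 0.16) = -2.2*m^5 - 1.0*m^4 - 3.9*m^3 - 2.49*m^2 + 2.21*m + 0.88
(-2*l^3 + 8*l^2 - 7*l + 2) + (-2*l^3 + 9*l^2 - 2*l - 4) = -4*l^3 + 17*l^2 - 9*l - 2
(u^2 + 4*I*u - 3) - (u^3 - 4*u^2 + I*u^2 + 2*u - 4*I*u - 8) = -u^3 + 5*u^2 - I*u^2 - 2*u + 8*I*u + 5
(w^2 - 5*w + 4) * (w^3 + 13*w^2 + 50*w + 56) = w^5 + 8*w^4 - 11*w^3 - 142*w^2 - 80*w + 224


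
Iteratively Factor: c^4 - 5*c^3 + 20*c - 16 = (c - 4)*(c^3 - c^2 - 4*c + 4) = (c - 4)*(c - 2)*(c^2 + c - 2) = (c - 4)*(c - 2)*(c - 1)*(c + 2)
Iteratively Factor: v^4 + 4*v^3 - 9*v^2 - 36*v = (v - 3)*(v^3 + 7*v^2 + 12*v) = v*(v - 3)*(v^2 + 7*v + 12) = v*(v - 3)*(v + 4)*(v + 3)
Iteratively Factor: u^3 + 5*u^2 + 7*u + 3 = (u + 1)*(u^2 + 4*u + 3) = (u + 1)*(u + 3)*(u + 1)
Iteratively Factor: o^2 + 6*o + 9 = (o + 3)*(o + 3)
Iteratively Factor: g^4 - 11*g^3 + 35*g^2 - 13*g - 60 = (g + 1)*(g^3 - 12*g^2 + 47*g - 60) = (g - 3)*(g + 1)*(g^2 - 9*g + 20) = (g - 5)*(g - 3)*(g + 1)*(g - 4)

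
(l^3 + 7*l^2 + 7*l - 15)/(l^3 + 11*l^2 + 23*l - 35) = (l + 3)/(l + 7)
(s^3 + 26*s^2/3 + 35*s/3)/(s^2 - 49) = s*(3*s + 5)/(3*(s - 7))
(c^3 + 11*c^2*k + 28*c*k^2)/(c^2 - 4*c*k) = (c^2 + 11*c*k + 28*k^2)/(c - 4*k)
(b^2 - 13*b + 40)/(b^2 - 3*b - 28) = (-b^2 + 13*b - 40)/(-b^2 + 3*b + 28)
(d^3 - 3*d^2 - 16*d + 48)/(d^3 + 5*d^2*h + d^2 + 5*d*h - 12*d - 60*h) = (d - 4)/(d + 5*h)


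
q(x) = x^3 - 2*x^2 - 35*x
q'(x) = 3*x^2 - 4*x - 35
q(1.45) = -51.91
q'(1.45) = -34.49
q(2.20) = -76.03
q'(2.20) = -29.28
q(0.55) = -19.69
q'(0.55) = -36.29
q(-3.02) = 59.92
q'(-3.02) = 4.44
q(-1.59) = 46.57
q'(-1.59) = -21.06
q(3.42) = -103.09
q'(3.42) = -13.59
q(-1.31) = 40.17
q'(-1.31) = -24.61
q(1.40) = -50.18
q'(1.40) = -34.72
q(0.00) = 0.00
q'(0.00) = -35.00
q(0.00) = 0.00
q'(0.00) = -35.00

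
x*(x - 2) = x^2 - 2*x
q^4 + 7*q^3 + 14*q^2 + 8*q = q*(q + 1)*(q + 2)*(q + 4)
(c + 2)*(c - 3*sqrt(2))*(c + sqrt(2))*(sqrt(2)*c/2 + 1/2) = sqrt(2)*c^4/2 - 3*c^3/2 + sqrt(2)*c^3 - 4*sqrt(2)*c^2 - 3*c^2 - 8*sqrt(2)*c - 3*c - 6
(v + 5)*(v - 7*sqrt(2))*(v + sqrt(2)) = v^3 - 6*sqrt(2)*v^2 + 5*v^2 - 30*sqrt(2)*v - 14*v - 70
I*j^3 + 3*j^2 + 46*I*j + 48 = (j - 8*I)*(j + 6*I)*(I*j + 1)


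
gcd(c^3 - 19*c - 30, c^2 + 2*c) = c + 2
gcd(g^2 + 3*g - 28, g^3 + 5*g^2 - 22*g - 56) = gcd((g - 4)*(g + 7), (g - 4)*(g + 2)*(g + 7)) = g^2 + 3*g - 28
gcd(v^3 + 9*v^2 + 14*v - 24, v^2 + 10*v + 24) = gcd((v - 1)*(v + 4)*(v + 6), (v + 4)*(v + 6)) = v^2 + 10*v + 24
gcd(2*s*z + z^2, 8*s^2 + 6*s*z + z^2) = 2*s + z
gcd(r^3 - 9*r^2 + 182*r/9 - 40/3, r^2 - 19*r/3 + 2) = r - 6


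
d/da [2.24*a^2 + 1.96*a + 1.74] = 4.48*a + 1.96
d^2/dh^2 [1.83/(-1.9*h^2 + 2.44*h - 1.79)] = (13.2126*h^2 - 16.96776*h - 1.83*(3.8*h - 2.44)*(7.6*h - 4.88) + 12.44766)/(1.9*h^2 - 2.44*h + 1.79)^3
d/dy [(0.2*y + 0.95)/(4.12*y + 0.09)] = (-16.05152*y - 0.35064)/(4.12*y + 0.09)^3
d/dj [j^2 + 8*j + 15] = 2*j + 8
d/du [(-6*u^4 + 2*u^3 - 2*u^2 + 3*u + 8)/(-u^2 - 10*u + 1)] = (12*u^5 + 178*u^4 - 64*u^3 + 29*u^2 + 12*u + 83)/(u^4 + 20*u^3 + 98*u^2 - 20*u + 1)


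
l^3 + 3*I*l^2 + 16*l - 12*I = (l - 2*I)*(l - I)*(l + 6*I)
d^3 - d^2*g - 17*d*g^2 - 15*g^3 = (d - 5*g)*(d + g)*(d + 3*g)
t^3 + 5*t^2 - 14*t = t*(t - 2)*(t + 7)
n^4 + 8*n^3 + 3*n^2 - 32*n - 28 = (n - 2)*(n + 1)*(n + 2)*(n + 7)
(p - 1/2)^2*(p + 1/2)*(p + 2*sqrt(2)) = p^4 - p^3/2 + 2*sqrt(2)*p^3 - sqrt(2)*p^2 - p^2/4 - sqrt(2)*p/2 + p/8 + sqrt(2)/4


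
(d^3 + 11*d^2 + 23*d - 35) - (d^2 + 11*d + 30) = d^3 + 10*d^2 + 12*d - 65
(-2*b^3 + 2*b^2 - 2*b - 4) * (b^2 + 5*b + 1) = -2*b^5 - 8*b^4 + 6*b^3 - 12*b^2 - 22*b - 4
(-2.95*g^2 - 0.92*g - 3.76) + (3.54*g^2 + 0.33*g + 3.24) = 0.59*g^2 - 0.59*g - 0.52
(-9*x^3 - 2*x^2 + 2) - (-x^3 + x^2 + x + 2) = -8*x^3 - 3*x^2 - x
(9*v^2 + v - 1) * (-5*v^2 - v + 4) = -45*v^4 - 14*v^3 + 40*v^2 + 5*v - 4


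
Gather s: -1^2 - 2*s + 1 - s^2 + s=-s^2 - s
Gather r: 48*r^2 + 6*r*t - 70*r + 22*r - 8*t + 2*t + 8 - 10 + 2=48*r^2 + r*(6*t - 48) - 6*t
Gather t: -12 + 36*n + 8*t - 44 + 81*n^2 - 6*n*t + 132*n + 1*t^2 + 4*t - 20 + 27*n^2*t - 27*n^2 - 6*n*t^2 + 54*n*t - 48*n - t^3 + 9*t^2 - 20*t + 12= 54*n^2 + 120*n - t^3 + t^2*(10 - 6*n) + t*(27*n^2 + 48*n - 8) - 64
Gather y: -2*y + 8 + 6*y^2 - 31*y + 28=6*y^2 - 33*y + 36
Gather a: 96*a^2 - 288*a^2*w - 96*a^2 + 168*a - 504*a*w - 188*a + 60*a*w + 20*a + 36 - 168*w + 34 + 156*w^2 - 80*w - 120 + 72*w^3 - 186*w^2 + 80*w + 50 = -288*a^2*w - 444*a*w + 72*w^3 - 30*w^2 - 168*w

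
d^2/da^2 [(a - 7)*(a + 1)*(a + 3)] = 6*a - 6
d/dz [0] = 0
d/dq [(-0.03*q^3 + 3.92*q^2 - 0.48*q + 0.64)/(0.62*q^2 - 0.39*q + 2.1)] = (-0.0186*q^4 + 0.0233999999999996*q^3 - 1.4202*q^2 + 15.6704*q - 0.7584)/(0.3844*q^4 - 0.4836*q^3 + 2.7561*q^2 - 1.638*q + 4.41)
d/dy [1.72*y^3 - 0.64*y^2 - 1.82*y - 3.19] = 5.16*y^2 - 1.28*y - 1.82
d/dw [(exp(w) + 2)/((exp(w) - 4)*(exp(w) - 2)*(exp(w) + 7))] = (-2*exp(3*w) - 7*exp(2*w) - 4*exp(w) + 124)*exp(w)/(exp(6*w) + 2*exp(5*w) - 67*exp(4*w) + 44*exp(3*w) + 1268*exp(2*w) - 3808*exp(w) + 3136)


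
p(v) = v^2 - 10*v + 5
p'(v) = 2*v - 10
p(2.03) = -11.18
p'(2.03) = -5.94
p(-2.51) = 36.40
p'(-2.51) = -15.02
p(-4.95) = 79.00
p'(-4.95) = -19.90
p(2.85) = -15.38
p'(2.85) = -4.30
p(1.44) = -7.33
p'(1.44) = -7.12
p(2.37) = -13.08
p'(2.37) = -5.26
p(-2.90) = 42.41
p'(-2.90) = -15.80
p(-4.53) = 70.82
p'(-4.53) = -19.06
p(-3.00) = 44.00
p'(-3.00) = -16.00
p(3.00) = -16.00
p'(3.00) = -4.00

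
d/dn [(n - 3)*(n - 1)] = 2*n - 4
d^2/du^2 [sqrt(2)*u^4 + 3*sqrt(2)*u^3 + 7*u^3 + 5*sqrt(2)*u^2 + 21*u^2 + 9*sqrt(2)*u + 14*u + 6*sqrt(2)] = 12*sqrt(2)*u^2 + 18*sqrt(2)*u + 42*u + 10*sqrt(2) + 42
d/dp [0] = 0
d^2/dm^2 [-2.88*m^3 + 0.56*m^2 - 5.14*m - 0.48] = 1.12 - 17.28*m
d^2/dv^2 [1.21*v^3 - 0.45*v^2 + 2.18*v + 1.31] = 7.26*v - 0.9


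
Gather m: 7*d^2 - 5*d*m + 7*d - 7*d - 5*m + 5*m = 7*d^2 - 5*d*m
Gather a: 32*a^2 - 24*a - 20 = 32*a^2 - 24*a - 20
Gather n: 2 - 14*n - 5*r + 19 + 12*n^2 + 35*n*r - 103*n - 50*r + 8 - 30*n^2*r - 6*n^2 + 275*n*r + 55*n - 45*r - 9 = n^2*(6 - 30*r) + n*(310*r - 62) - 100*r + 20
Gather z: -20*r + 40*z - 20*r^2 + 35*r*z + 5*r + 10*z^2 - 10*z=-20*r^2 - 15*r + 10*z^2 + z*(35*r + 30)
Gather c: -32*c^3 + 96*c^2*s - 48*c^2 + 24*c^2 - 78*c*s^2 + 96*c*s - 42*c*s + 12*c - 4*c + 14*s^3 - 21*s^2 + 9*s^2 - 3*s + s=-32*c^3 + c^2*(96*s - 24) + c*(-78*s^2 + 54*s + 8) + 14*s^3 - 12*s^2 - 2*s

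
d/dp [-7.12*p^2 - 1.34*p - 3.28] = -14.24*p - 1.34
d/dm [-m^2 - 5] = -2*m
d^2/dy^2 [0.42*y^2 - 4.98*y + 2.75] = 0.840000000000000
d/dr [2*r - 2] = 2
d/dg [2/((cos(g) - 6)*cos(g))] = 4*(cos(g) - 3)*sin(g)/((cos(g) - 6)^2*cos(g)^2)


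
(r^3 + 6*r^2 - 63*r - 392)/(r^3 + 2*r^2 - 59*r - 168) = (r + 7)/(r + 3)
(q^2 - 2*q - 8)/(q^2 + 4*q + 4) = (q - 4)/(q + 2)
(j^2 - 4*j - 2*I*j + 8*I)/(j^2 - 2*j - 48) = (-j^2 + 4*j + 2*I*j - 8*I)/(-j^2 + 2*j + 48)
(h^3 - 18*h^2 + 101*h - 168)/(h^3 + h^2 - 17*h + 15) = (h^2 - 15*h + 56)/(h^2 + 4*h - 5)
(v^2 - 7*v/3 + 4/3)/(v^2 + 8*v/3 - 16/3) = (v - 1)/(v + 4)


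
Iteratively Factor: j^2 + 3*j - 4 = (j + 4)*(j - 1)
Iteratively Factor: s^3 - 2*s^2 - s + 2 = (s + 1)*(s^2 - 3*s + 2) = (s - 1)*(s + 1)*(s - 2)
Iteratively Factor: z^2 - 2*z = (z)*(z - 2)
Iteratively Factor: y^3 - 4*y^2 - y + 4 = (y - 4)*(y^2 - 1) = (y - 4)*(y + 1)*(y - 1)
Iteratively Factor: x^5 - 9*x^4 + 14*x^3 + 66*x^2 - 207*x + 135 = (x - 1)*(x^4 - 8*x^3 + 6*x^2 + 72*x - 135) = (x - 3)*(x - 1)*(x^3 - 5*x^2 - 9*x + 45) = (x - 3)*(x - 1)*(x + 3)*(x^2 - 8*x + 15) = (x - 3)^2*(x - 1)*(x + 3)*(x - 5)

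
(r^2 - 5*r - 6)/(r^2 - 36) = (r + 1)/(r + 6)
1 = 1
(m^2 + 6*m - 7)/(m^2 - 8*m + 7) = (m + 7)/(m - 7)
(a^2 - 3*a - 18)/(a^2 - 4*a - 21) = (a - 6)/(a - 7)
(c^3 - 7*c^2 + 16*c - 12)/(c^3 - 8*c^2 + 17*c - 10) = (c^2 - 5*c + 6)/(c^2 - 6*c + 5)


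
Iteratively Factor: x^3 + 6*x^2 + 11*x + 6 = (x + 1)*(x^2 + 5*x + 6) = (x + 1)*(x + 2)*(x + 3)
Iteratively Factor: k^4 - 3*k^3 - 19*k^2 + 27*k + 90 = (k - 3)*(k^3 - 19*k - 30) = (k - 5)*(k - 3)*(k^2 + 5*k + 6) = (k - 5)*(k - 3)*(k + 3)*(k + 2)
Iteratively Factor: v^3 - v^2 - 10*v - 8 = (v + 2)*(v^2 - 3*v - 4) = (v + 1)*(v + 2)*(v - 4)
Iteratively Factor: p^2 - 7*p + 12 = (p - 3)*(p - 4)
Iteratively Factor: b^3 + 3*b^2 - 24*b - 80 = (b + 4)*(b^2 - b - 20) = (b - 5)*(b + 4)*(b + 4)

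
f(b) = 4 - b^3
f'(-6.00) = -108.00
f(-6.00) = 220.00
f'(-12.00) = -432.00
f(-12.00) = 1732.00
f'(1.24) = -4.61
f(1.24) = 2.09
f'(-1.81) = -9.83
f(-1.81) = 9.93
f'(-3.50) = -36.75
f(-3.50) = 46.88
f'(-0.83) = -2.07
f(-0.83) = 4.57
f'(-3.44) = -35.50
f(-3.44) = 44.71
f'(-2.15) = -13.87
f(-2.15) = 13.94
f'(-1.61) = -7.78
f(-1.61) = 8.17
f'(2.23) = -14.92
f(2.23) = -7.09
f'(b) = -3*b^2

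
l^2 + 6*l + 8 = (l + 2)*(l + 4)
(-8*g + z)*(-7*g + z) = 56*g^2 - 15*g*z + z^2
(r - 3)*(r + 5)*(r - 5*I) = r^3 + 2*r^2 - 5*I*r^2 - 15*r - 10*I*r + 75*I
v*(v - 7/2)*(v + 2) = v^3 - 3*v^2/2 - 7*v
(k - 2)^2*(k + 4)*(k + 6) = k^4 + 6*k^3 - 12*k^2 - 56*k + 96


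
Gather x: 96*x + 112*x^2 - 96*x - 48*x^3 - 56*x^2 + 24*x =-48*x^3 + 56*x^2 + 24*x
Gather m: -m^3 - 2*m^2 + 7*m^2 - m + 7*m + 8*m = -m^3 + 5*m^2 + 14*m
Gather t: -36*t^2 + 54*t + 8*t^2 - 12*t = -28*t^2 + 42*t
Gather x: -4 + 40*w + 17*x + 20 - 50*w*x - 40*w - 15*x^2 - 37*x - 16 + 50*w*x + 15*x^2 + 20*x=0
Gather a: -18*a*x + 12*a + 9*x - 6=a*(12 - 18*x) + 9*x - 6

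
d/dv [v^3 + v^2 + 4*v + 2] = 3*v^2 + 2*v + 4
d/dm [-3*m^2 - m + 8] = -6*m - 1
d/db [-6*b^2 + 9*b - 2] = 9 - 12*b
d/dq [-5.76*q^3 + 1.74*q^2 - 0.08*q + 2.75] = -17.28*q^2 + 3.48*q - 0.08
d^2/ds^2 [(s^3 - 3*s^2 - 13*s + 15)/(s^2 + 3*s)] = 10/s^3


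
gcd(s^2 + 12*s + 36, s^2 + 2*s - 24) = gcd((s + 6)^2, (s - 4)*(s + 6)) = s + 6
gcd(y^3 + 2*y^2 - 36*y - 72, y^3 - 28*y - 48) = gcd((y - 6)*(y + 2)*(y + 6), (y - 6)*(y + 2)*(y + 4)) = y^2 - 4*y - 12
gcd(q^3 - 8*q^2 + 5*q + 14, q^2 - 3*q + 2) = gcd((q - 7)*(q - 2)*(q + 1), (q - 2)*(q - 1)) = q - 2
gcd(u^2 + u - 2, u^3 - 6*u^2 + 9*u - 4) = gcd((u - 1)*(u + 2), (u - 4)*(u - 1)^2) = u - 1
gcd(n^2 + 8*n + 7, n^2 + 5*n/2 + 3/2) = n + 1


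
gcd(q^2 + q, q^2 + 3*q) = q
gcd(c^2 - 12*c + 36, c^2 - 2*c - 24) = c - 6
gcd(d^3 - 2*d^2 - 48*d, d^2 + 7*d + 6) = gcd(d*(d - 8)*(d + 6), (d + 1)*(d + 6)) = d + 6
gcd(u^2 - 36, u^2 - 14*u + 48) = u - 6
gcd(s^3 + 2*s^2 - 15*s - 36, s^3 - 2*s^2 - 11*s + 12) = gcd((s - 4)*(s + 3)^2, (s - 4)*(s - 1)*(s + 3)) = s^2 - s - 12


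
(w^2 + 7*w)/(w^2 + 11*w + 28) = w/(w + 4)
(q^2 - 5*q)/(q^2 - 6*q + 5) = q/(q - 1)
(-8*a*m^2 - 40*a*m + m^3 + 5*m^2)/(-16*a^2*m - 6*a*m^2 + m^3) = (m + 5)/(2*a + m)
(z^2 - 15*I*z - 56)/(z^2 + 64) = (z - 7*I)/(z + 8*I)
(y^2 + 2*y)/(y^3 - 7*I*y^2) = (y + 2)/(y*(y - 7*I))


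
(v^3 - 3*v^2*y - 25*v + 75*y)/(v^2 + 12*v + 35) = (v^2 - 3*v*y - 5*v + 15*y)/(v + 7)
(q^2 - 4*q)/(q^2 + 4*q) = (q - 4)/(q + 4)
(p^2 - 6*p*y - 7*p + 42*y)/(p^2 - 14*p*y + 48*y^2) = (7 - p)/(-p + 8*y)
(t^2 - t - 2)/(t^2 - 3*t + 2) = (t + 1)/(t - 1)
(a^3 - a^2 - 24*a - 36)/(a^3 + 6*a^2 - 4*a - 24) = (a^2 - 3*a - 18)/(a^2 + 4*a - 12)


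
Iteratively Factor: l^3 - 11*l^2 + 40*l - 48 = (l - 4)*(l^2 - 7*l + 12) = (l - 4)^2*(l - 3)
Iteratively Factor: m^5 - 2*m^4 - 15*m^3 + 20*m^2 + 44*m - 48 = (m + 2)*(m^4 - 4*m^3 - 7*m^2 + 34*m - 24) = (m - 2)*(m + 2)*(m^3 - 2*m^2 - 11*m + 12) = (m - 2)*(m - 1)*(m + 2)*(m^2 - m - 12) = (m - 2)*(m - 1)*(m + 2)*(m + 3)*(m - 4)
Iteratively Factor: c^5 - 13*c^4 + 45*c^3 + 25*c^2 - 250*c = (c)*(c^4 - 13*c^3 + 45*c^2 + 25*c - 250) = c*(c - 5)*(c^3 - 8*c^2 + 5*c + 50) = c*(c - 5)^2*(c^2 - 3*c - 10) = c*(c - 5)^2*(c + 2)*(c - 5)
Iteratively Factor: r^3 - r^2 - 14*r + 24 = (r + 4)*(r^2 - 5*r + 6) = (r - 2)*(r + 4)*(r - 3)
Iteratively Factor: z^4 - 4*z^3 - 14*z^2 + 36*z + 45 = (z + 3)*(z^3 - 7*z^2 + 7*z + 15) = (z + 1)*(z + 3)*(z^2 - 8*z + 15) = (z - 3)*(z + 1)*(z + 3)*(z - 5)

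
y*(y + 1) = y^2 + y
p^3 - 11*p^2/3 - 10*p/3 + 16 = (p - 3)*(p - 8/3)*(p + 2)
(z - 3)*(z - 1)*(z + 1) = z^3 - 3*z^2 - z + 3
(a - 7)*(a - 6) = a^2 - 13*a + 42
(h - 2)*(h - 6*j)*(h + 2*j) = h^3 - 4*h^2*j - 2*h^2 - 12*h*j^2 + 8*h*j + 24*j^2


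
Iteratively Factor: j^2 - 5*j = (j - 5)*(j)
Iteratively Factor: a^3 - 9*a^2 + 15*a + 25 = (a - 5)*(a^2 - 4*a - 5) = (a - 5)^2*(a + 1)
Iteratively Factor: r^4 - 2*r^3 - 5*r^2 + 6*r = (r + 2)*(r^3 - 4*r^2 + 3*r) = (r - 1)*(r + 2)*(r^2 - 3*r) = r*(r - 1)*(r + 2)*(r - 3)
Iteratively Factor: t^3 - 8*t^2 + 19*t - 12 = (t - 1)*(t^2 - 7*t + 12) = (t - 4)*(t - 1)*(t - 3)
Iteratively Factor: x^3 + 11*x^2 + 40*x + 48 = (x + 3)*(x^2 + 8*x + 16) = (x + 3)*(x + 4)*(x + 4)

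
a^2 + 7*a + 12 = (a + 3)*(a + 4)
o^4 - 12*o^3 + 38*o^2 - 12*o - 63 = (o - 7)*(o - 3)^2*(o + 1)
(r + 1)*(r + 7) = r^2 + 8*r + 7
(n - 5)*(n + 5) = n^2 - 25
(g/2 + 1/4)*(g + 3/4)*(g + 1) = g^3/2 + 9*g^2/8 + 13*g/16 + 3/16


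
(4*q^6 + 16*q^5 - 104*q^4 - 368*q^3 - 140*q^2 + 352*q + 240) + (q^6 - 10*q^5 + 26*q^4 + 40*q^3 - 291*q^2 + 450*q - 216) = 5*q^6 + 6*q^5 - 78*q^4 - 328*q^3 - 431*q^2 + 802*q + 24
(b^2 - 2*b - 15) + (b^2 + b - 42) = 2*b^2 - b - 57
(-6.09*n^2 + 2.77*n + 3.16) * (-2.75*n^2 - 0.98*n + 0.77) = 16.7475*n^4 - 1.6493*n^3 - 16.0939*n^2 - 0.9639*n + 2.4332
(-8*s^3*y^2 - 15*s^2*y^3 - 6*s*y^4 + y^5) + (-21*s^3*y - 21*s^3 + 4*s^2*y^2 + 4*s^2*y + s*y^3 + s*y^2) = -8*s^3*y^2 - 21*s^3*y - 21*s^3 - 15*s^2*y^3 + 4*s^2*y^2 + 4*s^2*y - 6*s*y^4 + s*y^3 + s*y^2 + y^5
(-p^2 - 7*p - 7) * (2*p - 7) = -2*p^3 - 7*p^2 + 35*p + 49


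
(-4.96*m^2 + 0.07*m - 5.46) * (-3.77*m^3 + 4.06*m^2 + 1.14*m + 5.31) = 18.6992*m^5 - 20.4015*m^4 + 15.214*m^3 - 48.4254*m^2 - 5.8527*m - 28.9926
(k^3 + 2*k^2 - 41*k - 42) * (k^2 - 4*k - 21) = k^5 - 2*k^4 - 70*k^3 + 80*k^2 + 1029*k + 882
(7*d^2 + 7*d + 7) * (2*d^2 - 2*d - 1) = 14*d^4 - 7*d^2 - 21*d - 7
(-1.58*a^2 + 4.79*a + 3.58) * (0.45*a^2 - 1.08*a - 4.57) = -0.711*a^4 + 3.8619*a^3 + 3.6584*a^2 - 25.7567*a - 16.3606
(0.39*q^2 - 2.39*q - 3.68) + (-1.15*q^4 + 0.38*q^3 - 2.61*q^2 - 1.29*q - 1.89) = -1.15*q^4 + 0.38*q^3 - 2.22*q^2 - 3.68*q - 5.57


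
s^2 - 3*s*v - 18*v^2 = (s - 6*v)*(s + 3*v)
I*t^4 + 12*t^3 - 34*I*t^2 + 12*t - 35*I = (t - 7*I)*(t - 5*I)*(t + I)*(I*t + 1)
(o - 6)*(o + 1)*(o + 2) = o^3 - 3*o^2 - 16*o - 12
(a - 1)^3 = a^3 - 3*a^2 + 3*a - 1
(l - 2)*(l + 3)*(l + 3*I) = l^3 + l^2 + 3*I*l^2 - 6*l + 3*I*l - 18*I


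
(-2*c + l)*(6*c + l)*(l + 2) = -12*c^2*l - 24*c^2 + 4*c*l^2 + 8*c*l + l^3 + 2*l^2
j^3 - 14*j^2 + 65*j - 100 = (j - 5)^2*(j - 4)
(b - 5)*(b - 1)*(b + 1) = b^3 - 5*b^2 - b + 5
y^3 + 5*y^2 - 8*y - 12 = (y - 2)*(y + 1)*(y + 6)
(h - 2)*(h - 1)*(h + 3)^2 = h^4 + 3*h^3 - 7*h^2 - 15*h + 18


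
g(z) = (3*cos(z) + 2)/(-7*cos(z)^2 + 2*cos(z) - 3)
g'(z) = (-14*sin(z)*cos(z) + 2*sin(z))*(3*cos(z) + 2)/(-7*cos(z)^2 + 2*cos(z) - 3)^2 - 3*sin(z)/(-7*cos(z)^2 + 2*cos(z) - 3) = (-21*cos(z)^2 - 28*cos(z) + 13)*sin(z)/(7*sin(z)^2 + 2*cos(z) - 10)^2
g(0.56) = -0.72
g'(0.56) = -0.34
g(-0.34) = -0.66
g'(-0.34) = 0.20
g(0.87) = -0.85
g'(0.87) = -0.49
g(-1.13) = -0.96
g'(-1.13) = 0.21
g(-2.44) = 0.03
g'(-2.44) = -0.19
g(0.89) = -0.86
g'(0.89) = -0.49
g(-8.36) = -0.10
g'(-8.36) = -0.60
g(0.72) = -0.78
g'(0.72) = -0.44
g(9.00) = 0.07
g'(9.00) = 0.08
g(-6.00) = -0.65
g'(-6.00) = -0.16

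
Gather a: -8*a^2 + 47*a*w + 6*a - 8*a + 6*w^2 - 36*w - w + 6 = -8*a^2 + a*(47*w - 2) + 6*w^2 - 37*w + 6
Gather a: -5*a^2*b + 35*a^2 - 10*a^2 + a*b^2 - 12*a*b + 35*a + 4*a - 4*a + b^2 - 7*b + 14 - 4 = a^2*(25 - 5*b) + a*(b^2 - 12*b + 35) + b^2 - 7*b + 10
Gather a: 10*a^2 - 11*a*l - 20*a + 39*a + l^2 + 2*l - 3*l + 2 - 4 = 10*a^2 + a*(19 - 11*l) + l^2 - l - 2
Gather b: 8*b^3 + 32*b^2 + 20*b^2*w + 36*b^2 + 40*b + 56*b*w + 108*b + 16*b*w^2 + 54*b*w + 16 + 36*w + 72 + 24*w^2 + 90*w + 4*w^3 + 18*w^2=8*b^3 + b^2*(20*w + 68) + b*(16*w^2 + 110*w + 148) + 4*w^3 + 42*w^2 + 126*w + 88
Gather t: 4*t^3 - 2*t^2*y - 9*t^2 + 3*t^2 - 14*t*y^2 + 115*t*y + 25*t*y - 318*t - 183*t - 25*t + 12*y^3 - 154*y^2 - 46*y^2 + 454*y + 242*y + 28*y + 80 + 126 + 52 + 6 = 4*t^3 + t^2*(-2*y - 6) + t*(-14*y^2 + 140*y - 526) + 12*y^3 - 200*y^2 + 724*y + 264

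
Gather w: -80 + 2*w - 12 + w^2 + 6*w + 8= w^2 + 8*w - 84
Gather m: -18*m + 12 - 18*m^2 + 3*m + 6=-18*m^2 - 15*m + 18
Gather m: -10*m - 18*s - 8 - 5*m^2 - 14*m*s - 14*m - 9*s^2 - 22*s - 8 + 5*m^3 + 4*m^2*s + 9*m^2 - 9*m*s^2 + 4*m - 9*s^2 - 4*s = 5*m^3 + m^2*(4*s + 4) + m*(-9*s^2 - 14*s - 20) - 18*s^2 - 44*s - 16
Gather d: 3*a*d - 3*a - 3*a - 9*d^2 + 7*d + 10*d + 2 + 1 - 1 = -6*a - 9*d^2 + d*(3*a + 17) + 2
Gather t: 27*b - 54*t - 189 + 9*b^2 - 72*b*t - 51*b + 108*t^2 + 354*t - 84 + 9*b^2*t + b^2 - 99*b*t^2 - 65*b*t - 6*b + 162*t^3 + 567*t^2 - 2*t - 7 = 10*b^2 - 30*b + 162*t^3 + t^2*(675 - 99*b) + t*(9*b^2 - 137*b + 298) - 280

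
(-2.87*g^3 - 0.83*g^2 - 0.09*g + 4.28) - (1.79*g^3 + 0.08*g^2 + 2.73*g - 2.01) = -4.66*g^3 - 0.91*g^2 - 2.82*g + 6.29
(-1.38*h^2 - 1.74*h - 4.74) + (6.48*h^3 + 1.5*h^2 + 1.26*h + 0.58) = 6.48*h^3 + 0.12*h^2 - 0.48*h - 4.16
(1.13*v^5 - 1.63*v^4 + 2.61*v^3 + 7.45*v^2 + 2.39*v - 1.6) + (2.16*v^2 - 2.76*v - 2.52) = 1.13*v^5 - 1.63*v^4 + 2.61*v^3 + 9.61*v^2 - 0.37*v - 4.12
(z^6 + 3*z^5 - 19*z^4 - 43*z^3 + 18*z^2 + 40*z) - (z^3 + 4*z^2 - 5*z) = z^6 + 3*z^5 - 19*z^4 - 44*z^3 + 14*z^2 + 45*z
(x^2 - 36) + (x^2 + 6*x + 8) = 2*x^2 + 6*x - 28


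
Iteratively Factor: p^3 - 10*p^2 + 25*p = (p)*(p^2 - 10*p + 25) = p*(p - 5)*(p - 5)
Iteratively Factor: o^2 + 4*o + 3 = (o + 3)*(o + 1)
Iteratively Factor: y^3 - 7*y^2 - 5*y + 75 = (y - 5)*(y^2 - 2*y - 15) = (y - 5)^2*(y + 3)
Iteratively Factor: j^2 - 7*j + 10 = (j - 2)*(j - 5)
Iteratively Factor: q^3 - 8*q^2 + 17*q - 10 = (q - 1)*(q^2 - 7*q + 10) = (q - 5)*(q - 1)*(q - 2)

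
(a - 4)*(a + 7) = a^2 + 3*a - 28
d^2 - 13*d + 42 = (d - 7)*(d - 6)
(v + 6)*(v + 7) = v^2 + 13*v + 42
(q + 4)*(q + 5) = q^2 + 9*q + 20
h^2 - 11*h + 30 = (h - 6)*(h - 5)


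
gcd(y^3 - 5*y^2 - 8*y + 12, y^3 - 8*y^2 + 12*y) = y - 6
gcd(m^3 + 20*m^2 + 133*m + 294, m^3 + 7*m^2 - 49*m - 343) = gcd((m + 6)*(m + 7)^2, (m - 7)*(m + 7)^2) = m^2 + 14*m + 49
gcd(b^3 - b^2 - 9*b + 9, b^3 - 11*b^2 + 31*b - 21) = b^2 - 4*b + 3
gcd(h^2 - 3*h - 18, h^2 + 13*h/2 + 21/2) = h + 3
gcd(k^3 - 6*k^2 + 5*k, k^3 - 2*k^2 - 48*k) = k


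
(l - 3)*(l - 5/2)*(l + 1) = l^3 - 9*l^2/2 + 2*l + 15/2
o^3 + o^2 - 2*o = o*(o - 1)*(o + 2)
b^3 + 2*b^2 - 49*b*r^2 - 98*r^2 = (b + 2)*(b - 7*r)*(b + 7*r)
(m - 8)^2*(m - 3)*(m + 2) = m^4 - 17*m^3 + 74*m^2 + 32*m - 384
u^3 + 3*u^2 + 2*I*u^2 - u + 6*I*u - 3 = (u + 3)*(u + I)^2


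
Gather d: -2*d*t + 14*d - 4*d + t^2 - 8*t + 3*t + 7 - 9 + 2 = d*(10 - 2*t) + t^2 - 5*t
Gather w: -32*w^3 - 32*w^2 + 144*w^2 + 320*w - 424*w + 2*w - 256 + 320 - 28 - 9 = -32*w^3 + 112*w^2 - 102*w + 27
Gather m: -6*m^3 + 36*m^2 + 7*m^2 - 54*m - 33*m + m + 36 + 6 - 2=-6*m^3 + 43*m^2 - 86*m + 40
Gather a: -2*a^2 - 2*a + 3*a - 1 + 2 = -2*a^2 + a + 1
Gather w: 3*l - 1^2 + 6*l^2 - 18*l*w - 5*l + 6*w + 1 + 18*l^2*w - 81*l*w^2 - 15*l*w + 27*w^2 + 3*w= 6*l^2 - 2*l + w^2*(27 - 81*l) + w*(18*l^2 - 33*l + 9)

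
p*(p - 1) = p^2 - p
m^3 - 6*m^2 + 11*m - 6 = (m - 3)*(m - 2)*(m - 1)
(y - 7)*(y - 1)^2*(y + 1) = y^4 - 8*y^3 + 6*y^2 + 8*y - 7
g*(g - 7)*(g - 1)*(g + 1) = g^4 - 7*g^3 - g^2 + 7*g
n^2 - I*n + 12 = (n - 4*I)*(n + 3*I)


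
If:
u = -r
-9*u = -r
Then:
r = 0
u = 0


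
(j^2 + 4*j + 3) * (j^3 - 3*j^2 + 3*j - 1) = j^5 + j^4 - 6*j^3 + 2*j^2 + 5*j - 3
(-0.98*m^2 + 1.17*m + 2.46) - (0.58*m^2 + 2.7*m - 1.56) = -1.56*m^2 - 1.53*m + 4.02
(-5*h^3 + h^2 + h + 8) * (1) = -5*h^3 + h^2 + h + 8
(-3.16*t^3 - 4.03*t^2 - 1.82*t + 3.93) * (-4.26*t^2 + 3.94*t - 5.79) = 13.4616*t^5 + 4.7174*t^4 + 10.1714*t^3 - 0.578900000000001*t^2 + 26.022*t - 22.7547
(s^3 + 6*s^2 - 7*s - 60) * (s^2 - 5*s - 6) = s^5 + s^4 - 43*s^3 - 61*s^2 + 342*s + 360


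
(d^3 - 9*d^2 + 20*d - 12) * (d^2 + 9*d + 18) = d^5 - 43*d^3 + 6*d^2 + 252*d - 216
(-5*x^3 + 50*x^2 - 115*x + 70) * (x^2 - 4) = -5*x^5 + 50*x^4 - 95*x^3 - 130*x^2 + 460*x - 280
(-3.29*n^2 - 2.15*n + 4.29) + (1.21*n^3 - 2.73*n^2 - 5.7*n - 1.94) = 1.21*n^3 - 6.02*n^2 - 7.85*n + 2.35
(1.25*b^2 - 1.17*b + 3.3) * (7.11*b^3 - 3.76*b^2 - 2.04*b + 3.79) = 8.8875*b^5 - 13.0187*b^4 + 25.3122*b^3 - 5.2837*b^2 - 11.1663*b + 12.507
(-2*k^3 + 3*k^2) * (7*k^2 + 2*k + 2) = -14*k^5 + 17*k^4 + 2*k^3 + 6*k^2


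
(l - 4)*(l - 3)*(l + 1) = l^3 - 6*l^2 + 5*l + 12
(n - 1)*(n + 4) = n^2 + 3*n - 4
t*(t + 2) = t^2 + 2*t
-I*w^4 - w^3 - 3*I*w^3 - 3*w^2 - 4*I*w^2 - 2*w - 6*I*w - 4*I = (w + 2)*(w - 2*I)*(w + I)*(-I*w - I)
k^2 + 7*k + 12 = (k + 3)*(k + 4)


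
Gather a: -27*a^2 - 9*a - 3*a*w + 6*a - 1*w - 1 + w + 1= -27*a^2 + a*(-3*w - 3)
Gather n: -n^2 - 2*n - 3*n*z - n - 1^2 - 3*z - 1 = -n^2 + n*(-3*z - 3) - 3*z - 2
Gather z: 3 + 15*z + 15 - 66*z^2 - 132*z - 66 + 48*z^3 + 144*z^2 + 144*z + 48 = 48*z^3 + 78*z^2 + 27*z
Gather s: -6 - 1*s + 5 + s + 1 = 0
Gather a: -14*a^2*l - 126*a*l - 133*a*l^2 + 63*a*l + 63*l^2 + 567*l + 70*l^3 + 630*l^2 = -14*a^2*l + a*(-133*l^2 - 63*l) + 70*l^3 + 693*l^2 + 567*l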